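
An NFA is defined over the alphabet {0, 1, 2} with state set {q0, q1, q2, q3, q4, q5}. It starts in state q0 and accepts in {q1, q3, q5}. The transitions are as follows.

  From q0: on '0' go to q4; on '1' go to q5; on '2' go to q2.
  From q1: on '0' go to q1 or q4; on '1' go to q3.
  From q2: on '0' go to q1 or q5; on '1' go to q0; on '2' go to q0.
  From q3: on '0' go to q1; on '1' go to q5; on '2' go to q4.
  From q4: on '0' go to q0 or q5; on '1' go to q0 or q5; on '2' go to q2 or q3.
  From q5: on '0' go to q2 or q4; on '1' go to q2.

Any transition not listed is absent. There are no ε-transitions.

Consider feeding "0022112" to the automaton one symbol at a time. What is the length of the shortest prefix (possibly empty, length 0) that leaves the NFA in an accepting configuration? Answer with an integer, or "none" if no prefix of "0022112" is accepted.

Start in {q0}.
Read '0': q0→{q4}; now {q4}.
Read '0': q4→{q0, q5}; now {q0, q5}.
None of the earlier sets intersect F, but {q0, q5} does.

2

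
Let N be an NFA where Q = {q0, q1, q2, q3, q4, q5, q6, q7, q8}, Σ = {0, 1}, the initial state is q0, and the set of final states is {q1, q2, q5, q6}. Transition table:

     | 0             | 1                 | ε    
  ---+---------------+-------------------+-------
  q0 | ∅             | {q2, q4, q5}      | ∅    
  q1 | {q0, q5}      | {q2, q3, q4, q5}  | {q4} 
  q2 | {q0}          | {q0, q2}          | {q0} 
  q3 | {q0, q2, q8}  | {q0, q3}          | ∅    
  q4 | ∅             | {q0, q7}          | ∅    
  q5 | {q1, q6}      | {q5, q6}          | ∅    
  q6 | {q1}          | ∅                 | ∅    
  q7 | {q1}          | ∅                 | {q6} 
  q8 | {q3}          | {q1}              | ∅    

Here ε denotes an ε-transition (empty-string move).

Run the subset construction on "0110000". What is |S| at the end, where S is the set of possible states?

Start in {q0}.
Read '0': q0→∅; now ∅.
The set is empty and remains empty for the remaining 6 symbols.
That set has 0 states.

0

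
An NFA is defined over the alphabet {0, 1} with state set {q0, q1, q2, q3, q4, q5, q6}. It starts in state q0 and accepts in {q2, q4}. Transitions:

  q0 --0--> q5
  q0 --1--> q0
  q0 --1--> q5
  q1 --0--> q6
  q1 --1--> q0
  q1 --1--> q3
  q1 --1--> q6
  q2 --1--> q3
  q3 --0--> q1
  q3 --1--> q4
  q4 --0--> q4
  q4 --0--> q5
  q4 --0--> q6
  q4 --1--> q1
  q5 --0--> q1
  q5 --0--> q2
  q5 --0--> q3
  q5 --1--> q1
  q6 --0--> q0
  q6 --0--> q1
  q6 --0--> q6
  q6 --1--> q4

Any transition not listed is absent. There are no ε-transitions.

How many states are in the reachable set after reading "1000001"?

6

Start in {q0}.
Read '1': {q0} → {q0, q5}.
Read '0': {q0, q5} → {q1, q2, q3, q5}.
Read '0': {q1, q2, q3, q5} → {q1, q2, q3, q6}.
Read '0': {q1, q2, q3, q6} → {q0, q1, q6}.
Read '0': {q0, q1, q6} → {q0, q1, q5, q6}.
Read '0': {q0, q1, q5, q6} → {q0, q1, q2, q3, q5, q6}.
Read '1': {q0, q1, q2, q3, q5, q6} → {q0, q1, q3, q4, q5, q6}.
That set has 6 states.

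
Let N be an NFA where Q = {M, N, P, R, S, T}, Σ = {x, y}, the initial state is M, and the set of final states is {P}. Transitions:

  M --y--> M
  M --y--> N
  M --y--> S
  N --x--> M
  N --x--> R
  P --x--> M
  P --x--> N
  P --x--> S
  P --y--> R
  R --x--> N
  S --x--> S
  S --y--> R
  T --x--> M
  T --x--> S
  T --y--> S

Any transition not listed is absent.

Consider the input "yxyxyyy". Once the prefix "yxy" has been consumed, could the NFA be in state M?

Yes

Start in {M}.
Read 'y': M→{M, N, S}; now {M, N, S}.
Read 'x': M→∅, N→{M, R}, S→{S}; now {M, R, S}.
Read 'y': M→{M, N, S}, R→∅, S→{R}; now {M, N, R, S}.
State M is in {M, N, R, S}.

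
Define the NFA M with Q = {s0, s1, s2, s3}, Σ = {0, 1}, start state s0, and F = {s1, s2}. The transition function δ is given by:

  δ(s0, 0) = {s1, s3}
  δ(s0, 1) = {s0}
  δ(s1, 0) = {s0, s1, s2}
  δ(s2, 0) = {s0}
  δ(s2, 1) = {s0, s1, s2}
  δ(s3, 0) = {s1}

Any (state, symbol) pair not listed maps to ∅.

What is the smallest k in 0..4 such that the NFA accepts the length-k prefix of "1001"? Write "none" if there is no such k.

2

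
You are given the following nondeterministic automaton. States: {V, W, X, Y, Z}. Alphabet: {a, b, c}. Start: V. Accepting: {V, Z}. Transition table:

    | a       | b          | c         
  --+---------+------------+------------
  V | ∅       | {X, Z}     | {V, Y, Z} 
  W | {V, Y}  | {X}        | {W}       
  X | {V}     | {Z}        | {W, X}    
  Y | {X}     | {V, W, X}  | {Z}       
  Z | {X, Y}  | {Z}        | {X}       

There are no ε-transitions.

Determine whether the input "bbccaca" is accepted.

Start in {V}.
Read 'b': {V} → {X, Z}.
Read 'b': {X, Z} → {Z}.
Read 'c': {Z} → {X}.
Read 'c': {X} → {W, X}.
Read 'a': {W, X} → {V, Y}.
Read 'c': {V, Y} → {V, Y, Z}.
Read 'a': {V, Y, Z} → {X, Y}.
The final set {X, Y} contains no accepting state.

No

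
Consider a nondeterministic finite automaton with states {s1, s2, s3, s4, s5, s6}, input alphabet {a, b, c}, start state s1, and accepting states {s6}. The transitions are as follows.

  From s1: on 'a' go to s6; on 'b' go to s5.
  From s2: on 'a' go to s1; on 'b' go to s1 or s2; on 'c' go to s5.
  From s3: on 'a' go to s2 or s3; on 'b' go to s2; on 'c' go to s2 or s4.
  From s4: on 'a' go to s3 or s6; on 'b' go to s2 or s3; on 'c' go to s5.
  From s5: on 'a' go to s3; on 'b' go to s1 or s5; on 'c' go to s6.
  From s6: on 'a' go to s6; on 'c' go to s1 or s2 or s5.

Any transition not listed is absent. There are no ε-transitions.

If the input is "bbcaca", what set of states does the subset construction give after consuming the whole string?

Start in {s1}.
Read 'b': s1→{s5}; now {s5}.
Read 'b': s5→{s1, s5}; now {s1, s5}.
Read 'c': s1→∅, s5→{s6}; now {s6}.
Read 'a': s6→{s6}; now {s6}.
Read 'c': s6→{s1, s2, s5}; now {s1, s2, s5}.
Read 'a': s1→{s6}, s2→{s1}, s5→{s3}; now {s1, s3, s6}.

{s1, s3, s6}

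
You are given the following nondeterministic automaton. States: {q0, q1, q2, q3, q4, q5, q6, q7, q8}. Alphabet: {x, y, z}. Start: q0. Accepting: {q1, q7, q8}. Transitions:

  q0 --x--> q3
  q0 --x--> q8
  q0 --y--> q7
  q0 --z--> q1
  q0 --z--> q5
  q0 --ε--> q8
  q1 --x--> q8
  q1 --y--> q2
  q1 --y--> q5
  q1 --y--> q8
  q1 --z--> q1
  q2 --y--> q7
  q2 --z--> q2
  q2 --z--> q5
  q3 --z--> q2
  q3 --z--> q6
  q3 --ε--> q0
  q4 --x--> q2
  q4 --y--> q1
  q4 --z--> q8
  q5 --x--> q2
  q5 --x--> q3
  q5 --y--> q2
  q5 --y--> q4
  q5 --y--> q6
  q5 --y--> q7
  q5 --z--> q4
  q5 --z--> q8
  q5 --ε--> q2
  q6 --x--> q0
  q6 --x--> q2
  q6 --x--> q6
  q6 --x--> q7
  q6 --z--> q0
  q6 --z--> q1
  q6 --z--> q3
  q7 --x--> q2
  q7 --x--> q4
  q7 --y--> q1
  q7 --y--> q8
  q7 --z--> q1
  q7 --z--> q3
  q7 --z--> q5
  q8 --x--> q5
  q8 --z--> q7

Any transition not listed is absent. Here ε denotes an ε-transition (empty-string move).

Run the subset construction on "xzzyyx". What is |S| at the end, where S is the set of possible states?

8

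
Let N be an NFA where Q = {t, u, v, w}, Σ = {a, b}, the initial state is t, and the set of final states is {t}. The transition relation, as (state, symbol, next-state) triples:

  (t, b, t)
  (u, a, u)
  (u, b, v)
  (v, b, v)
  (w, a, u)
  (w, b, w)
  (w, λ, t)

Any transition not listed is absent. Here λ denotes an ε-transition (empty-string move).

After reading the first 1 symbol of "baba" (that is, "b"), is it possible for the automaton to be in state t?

Start in {t}.
Read 'b': t→{t}; now {t}.
State t is in {t}.

Yes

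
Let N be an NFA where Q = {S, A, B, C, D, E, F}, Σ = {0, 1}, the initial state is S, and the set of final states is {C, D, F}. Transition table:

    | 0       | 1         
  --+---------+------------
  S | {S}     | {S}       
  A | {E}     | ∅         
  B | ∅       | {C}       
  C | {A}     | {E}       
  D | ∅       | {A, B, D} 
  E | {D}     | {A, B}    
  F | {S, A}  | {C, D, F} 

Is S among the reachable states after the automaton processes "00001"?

Yes

Start in {S}.
Read '0': S→{S}; now {S}.
Read '0': S→{S}; now {S}.
Read '0': S→{S}; now {S}.
Read '0': S→{S}; now {S}.
Read '1': S→{S}; now {S}.
State S is in {S}.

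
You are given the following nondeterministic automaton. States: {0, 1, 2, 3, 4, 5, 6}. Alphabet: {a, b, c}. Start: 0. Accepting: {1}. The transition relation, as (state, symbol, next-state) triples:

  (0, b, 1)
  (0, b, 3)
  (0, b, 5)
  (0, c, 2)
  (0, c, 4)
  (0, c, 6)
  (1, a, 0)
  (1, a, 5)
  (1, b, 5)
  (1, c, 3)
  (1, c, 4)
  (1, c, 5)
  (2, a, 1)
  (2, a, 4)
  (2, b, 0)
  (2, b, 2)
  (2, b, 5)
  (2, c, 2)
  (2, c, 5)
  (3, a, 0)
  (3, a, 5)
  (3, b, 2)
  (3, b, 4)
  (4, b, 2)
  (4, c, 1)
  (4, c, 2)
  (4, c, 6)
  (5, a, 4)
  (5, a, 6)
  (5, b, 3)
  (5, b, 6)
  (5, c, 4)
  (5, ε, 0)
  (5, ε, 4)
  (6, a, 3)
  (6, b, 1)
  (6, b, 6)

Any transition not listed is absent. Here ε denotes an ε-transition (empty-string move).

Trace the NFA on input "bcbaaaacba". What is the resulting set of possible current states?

Start in {0}.
Read 'b': 0→{1, 3, 5}; union {1, 3, 5}; ε-closure = {0, 1, 3, 4, 5}.
Read 'c': 0→{2, 4, 6}, 1→{3, 4, 5}, 3→∅, 4→{1, 2, 6}, 5→{4}; union {1, 2, 3, 4, 5, 6}; ε-closure = {0, 1, 2, 3, 4, 5, 6}.
Read 'b': 0→{1, 3, 5}, 1→{5}, 2→{0, 2, 5}, 3→{2, 4}, 4→{2}, 5→{3, 6}, 6→{1, 6}; now {0, 1, 2, 3, 4, 5, 6}.
Read 'a': 0→∅, 1→{0, 5}, 2→{1, 4}, 3→{0, 5}, 4→∅, 5→{4, 6}, 6→{3}; now {0, 1, 3, 4, 5, 6}.
Read 'a': 0→∅, 1→{0, 5}, 3→{0, 5}, 4→∅, 5→{4, 6}, 6→{3}; now {0, 3, 4, 5, 6}.
Read 'a': 0→∅, 3→{0, 5}, 4→∅, 5→{4, 6}, 6→{3}; now {0, 3, 4, 5, 6}.
Read 'a': 0→∅, 3→{0, 5}, 4→∅, 5→{4, 6}, 6→{3}; now {0, 3, 4, 5, 6}.
Read 'c': 0→{2, 4, 6}, 3→∅, 4→{1, 2, 6}, 5→{4}, 6→∅; now {1, 2, 4, 6}.
Read 'b': 1→{5}, 2→{0, 2, 5}, 4→{2}, 6→{1, 6}; union {0, 1, 2, 5, 6}; ε-closure = {0, 1, 2, 4, 5, 6}.
Read 'a': 0→∅, 1→{0, 5}, 2→{1, 4}, 4→∅, 5→{4, 6}, 6→{3}; now {0, 1, 3, 4, 5, 6}.

{0, 1, 3, 4, 5, 6}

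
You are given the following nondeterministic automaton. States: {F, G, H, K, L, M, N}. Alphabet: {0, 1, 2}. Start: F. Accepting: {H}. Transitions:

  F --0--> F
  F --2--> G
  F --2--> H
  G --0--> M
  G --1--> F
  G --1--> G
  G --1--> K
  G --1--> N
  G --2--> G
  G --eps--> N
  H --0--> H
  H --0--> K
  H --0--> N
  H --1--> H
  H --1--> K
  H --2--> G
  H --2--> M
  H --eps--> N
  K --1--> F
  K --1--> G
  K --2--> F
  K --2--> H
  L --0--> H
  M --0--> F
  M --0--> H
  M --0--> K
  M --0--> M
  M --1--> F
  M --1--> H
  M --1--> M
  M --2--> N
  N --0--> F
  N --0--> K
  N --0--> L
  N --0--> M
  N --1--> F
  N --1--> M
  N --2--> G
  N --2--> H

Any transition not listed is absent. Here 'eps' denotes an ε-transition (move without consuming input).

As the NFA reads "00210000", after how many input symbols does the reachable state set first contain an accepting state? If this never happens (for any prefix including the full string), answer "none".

3

Start in {F}.
Read '0': F→{F}; now {F}.
Read '0': F→{F}; now {F}.
Read '2': F→{G, H}; union {G, H}; ε-closure = {G, H, N}.
None of the earlier sets intersect F, but {G, H, N} does.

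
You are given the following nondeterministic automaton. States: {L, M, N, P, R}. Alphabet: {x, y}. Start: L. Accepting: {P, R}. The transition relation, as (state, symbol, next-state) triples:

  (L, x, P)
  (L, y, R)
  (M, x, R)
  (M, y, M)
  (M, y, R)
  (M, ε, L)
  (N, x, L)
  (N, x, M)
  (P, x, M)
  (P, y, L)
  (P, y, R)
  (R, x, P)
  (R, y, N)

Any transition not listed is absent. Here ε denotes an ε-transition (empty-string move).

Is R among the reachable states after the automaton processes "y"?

Start in {L}.
Read 'y': {L} → {R}.
State R is in {R}.

Yes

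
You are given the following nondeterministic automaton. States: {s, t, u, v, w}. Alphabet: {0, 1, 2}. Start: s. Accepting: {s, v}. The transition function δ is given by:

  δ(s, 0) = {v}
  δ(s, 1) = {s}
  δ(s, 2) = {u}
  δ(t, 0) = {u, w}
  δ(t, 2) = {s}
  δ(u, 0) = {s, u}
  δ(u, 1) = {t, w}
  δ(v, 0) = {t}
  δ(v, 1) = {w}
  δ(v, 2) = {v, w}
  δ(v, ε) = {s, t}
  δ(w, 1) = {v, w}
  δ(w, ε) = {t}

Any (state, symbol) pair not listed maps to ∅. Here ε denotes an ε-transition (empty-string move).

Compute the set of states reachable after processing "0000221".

Start in {s}.
Read '0': s→{v}; union {v}; ε-closure = {s, t, v}.
Read '0': s→{v}, t→{u, w}, v→{t}; union {t, u, v, w}; ε-closure = {s, t, u, v, w}.
Read '0': s→{v}, t→{u, w}, u→{s, u}, v→{t}, w→∅; now {s, t, u, v, w}.
Read '0': s→{v}, t→{u, w}, u→{s, u}, v→{t}, w→∅; now {s, t, u, v, w}.
Read '2': s→{u}, t→{s}, u→∅, v→{v, w}, w→∅; union {s, u, v, w}; ε-closure = {s, t, u, v, w}.
Read '2': s→{u}, t→{s}, u→∅, v→{v, w}, w→∅; union {s, u, v, w}; ε-closure = {s, t, u, v, w}.
Read '1': s→{s}, t→∅, u→{t, w}, v→{w}, w→{v, w}; now {s, t, v, w}.

{s, t, v, w}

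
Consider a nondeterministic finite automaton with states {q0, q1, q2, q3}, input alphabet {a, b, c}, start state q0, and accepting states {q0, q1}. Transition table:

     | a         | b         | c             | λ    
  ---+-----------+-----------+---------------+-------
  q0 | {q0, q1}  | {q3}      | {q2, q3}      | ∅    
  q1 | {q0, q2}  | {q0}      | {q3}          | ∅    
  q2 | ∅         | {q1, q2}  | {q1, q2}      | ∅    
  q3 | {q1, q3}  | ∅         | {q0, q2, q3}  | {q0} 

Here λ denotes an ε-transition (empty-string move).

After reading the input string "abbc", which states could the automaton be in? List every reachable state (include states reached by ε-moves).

Start in {q0}.
Read 'a': q0→{q0, q1}; now {q0, q1}.
Read 'b': q0→{q3}, q1→{q0}; now {q0, q3}.
Read 'b': q0→{q3}, q3→∅; union {q3}; ε-closure = {q0, q3}.
Read 'c': q0→{q2, q3}, q3→{q0, q2, q3}; now {q0, q2, q3}.

{q0, q2, q3}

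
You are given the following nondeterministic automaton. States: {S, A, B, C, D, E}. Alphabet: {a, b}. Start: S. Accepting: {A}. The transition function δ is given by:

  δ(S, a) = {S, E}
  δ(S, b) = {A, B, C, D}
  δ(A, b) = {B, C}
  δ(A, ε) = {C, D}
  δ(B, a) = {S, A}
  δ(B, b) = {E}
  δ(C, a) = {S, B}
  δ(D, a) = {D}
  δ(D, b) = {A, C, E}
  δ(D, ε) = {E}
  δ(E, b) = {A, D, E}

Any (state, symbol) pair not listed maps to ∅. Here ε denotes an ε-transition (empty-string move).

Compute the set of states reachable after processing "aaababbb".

{A, B, C, D, E}

Start in {S}.
Read 'a': {S} → {S, E}.
Read 'a': {S, E} → {S, E}.
Read 'a': {S, E} → {S, E}.
Read 'b': {S, E} → {A, B, C, D, E}.
Read 'a': {A, B, C, D, E} → {S, A, B, C, D, E}.
Read 'b': {S, A, B, C, D, E} → {A, B, C, D, E}.
Read 'b': {A, B, C, D, E} → {A, B, C, D, E}.
Read 'b': {A, B, C, D, E} → {A, B, C, D, E}.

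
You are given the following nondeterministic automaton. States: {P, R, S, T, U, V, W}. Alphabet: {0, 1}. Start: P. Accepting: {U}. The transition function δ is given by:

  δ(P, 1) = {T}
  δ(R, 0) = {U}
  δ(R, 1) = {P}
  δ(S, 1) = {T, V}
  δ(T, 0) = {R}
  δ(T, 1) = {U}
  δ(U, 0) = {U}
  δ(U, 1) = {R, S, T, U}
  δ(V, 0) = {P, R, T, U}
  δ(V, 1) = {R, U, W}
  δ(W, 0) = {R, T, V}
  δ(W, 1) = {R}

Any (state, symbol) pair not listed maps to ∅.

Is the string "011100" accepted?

Start in {P}.
Read '0': {P} → ∅.
The set is empty and remains empty for the remaining 5 symbols.
The final set ∅ contains no accepting state.

No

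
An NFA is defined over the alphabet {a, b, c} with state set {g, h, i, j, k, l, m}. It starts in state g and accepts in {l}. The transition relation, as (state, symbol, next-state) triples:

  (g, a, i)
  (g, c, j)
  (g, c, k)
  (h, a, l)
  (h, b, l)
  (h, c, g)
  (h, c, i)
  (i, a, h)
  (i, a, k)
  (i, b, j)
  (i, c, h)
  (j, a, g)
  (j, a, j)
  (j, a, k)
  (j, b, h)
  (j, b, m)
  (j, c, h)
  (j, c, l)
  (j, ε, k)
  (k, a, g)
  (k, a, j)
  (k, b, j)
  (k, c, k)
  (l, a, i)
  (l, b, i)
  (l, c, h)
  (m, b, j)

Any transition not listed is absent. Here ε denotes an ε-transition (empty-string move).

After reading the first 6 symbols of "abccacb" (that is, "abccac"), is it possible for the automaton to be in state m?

Start in {g}.
Read 'a': g→{i}; now {i}.
Read 'b': i→{j}; union {j}; ε-closure = {j, k}.
Read 'c': j→{h, l}, k→{k}; now {h, k, l}.
Read 'c': h→{g, i}, k→{k}, l→{h}; now {g, h, i, k}.
Read 'a': g→{i}, h→{l}, i→{h, k}, k→{g, j}; now {g, h, i, j, k, l}.
Read 'c': g→{j, k}, h→{g, i}, i→{h}, j→{h, l}, k→{k}, l→{h}; now {g, h, i, j, k, l}.
State m is not in {g, h, i, j, k, l}.

No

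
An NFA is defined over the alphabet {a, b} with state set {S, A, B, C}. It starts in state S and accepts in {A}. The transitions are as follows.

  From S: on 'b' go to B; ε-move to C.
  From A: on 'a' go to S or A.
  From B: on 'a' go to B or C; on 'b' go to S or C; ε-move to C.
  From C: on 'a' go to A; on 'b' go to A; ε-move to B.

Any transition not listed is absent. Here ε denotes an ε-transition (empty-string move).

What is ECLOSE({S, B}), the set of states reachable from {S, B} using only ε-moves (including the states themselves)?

{S, B, C}

Begin with {S, B}.
ε-move S → C; add C.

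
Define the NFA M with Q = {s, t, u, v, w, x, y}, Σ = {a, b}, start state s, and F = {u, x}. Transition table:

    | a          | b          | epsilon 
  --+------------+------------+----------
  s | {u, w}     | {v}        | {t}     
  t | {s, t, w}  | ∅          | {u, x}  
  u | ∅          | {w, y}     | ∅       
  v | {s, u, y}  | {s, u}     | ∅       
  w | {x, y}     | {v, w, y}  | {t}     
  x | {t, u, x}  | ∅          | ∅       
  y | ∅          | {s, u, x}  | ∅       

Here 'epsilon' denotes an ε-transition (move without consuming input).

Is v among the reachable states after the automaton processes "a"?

Start: ε-closure({s}) = {s, t, u, x}.
Read 'a': {s, t, u, x} → {s, t, u, w, x}.
State v is not in {s, t, u, w, x}.

No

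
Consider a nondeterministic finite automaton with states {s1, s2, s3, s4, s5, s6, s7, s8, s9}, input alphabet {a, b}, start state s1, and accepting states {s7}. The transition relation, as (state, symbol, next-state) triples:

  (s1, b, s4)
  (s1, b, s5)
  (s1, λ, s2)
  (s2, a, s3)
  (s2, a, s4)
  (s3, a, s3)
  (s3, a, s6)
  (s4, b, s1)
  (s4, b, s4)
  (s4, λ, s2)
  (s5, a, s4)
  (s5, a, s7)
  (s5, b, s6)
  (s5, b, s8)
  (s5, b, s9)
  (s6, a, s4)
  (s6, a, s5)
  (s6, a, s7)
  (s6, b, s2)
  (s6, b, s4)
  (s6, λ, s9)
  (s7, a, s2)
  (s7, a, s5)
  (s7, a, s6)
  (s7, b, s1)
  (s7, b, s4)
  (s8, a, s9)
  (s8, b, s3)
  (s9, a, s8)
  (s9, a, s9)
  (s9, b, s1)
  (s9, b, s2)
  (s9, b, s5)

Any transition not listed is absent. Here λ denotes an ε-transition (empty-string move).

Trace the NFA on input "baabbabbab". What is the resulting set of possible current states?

{s1, s2, s3, s4, s5, s6, s8, s9}

Start: ε-closure({s1}) = {s1, s2}.
Read 'b': {s1, s2} → {s2, s4, s5}.
Read 'a': {s2, s4, s5} → {s2, s3, s4, s7}.
Read 'a': {s2, s3, s4, s7} → {s2, s3, s4, s5, s6, s9}.
Read 'b': {s2, s3, s4, s5, s6, s9} → {s1, s2, s4, s5, s6, s8, s9}.
Read 'b': {s1, s2, s4, s5, s6, s8, s9} → {s1, s2, s3, s4, s5, s6, s8, s9}.
Read 'a': {s1, s2, s3, s4, s5, s6, s8, s9} → {s2, s3, s4, s5, s6, s7, s8, s9}.
Read 'b': {s2, s3, s4, s5, s6, s7, s8, s9} → {s1, s2, s3, s4, s5, s6, s8, s9}.
Read 'b': {s1, s2, s3, s4, s5, s6, s8, s9} → {s1, s2, s3, s4, s5, s6, s8, s9}.
Read 'a': {s1, s2, s3, s4, s5, s6, s8, s9} → {s2, s3, s4, s5, s6, s7, s8, s9}.
Read 'b': {s2, s3, s4, s5, s6, s7, s8, s9} → {s1, s2, s3, s4, s5, s6, s8, s9}.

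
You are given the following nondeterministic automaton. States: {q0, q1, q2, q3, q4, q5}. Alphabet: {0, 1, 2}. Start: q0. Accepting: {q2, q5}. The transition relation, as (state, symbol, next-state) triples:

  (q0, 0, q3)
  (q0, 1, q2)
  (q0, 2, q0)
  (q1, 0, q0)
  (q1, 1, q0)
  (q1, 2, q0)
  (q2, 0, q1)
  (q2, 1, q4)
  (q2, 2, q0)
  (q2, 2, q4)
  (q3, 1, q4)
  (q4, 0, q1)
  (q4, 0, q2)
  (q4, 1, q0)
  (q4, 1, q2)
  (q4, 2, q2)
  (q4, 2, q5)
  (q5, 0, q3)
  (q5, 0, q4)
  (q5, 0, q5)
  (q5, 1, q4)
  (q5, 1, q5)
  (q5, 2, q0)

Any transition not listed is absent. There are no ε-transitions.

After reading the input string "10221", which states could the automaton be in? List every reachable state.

Start in {q0}.
Read '1': {q0} → {q2}.
Read '0': {q2} → {q1}.
Read '2': {q1} → {q0}.
Read '2': {q0} → {q0}.
Read '1': {q0} → {q2}.

{q2}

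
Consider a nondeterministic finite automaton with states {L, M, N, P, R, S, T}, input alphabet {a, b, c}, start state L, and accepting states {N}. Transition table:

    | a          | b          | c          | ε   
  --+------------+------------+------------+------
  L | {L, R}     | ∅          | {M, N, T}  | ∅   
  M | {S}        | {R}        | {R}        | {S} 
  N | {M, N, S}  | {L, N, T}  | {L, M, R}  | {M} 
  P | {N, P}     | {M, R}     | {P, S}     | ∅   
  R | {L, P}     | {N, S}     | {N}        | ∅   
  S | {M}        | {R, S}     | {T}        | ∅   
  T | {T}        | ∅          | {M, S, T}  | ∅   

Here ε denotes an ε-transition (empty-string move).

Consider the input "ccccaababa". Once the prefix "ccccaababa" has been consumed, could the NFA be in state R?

Start in {L}.
Read 'c': L→{M, N, T}; union {M, N, T}; ε-closure = {M, N, S, T}.
Read 'c': M→{R}, N→{L, M, R}, S→{T}, T→{M, S, T}; now {L, M, R, S, T}.
Read 'c': L→{M, N, T}, M→{R}, R→{N}, S→{T}, T→{M, S, T}; now {M, N, R, S, T}.
Read 'c': M→{R}, N→{L, M, R}, R→{N}, S→{T}, T→{M, S, T}; now {L, M, N, R, S, T}.
Read 'a': L→{L, R}, M→{S}, N→{M, N, S}, R→{L, P}, S→{M}, T→{T}; now {L, M, N, P, R, S, T}.
Read 'a': L→{L, R}, M→{S}, N→{M, N, S}, P→{N, P}, R→{L, P}, S→{M}, T→{T}; now {L, M, N, P, R, S, T}.
Read 'b': L→∅, M→{R}, N→{L, N, T}, P→{M, R}, R→{N, S}, S→{R, S}, T→∅; now {L, M, N, R, S, T}.
Read 'a': L→{L, R}, M→{S}, N→{M, N, S}, R→{L, P}, S→{M}, T→{T}; now {L, M, N, P, R, S, T}.
Read 'b': L→∅, M→{R}, N→{L, N, T}, P→{M, R}, R→{N, S}, S→{R, S}, T→∅; now {L, M, N, R, S, T}.
Read 'a': L→{L, R}, M→{S}, N→{M, N, S}, R→{L, P}, S→{M}, T→{T}; now {L, M, N, P, R, S, T}.
State R is in {L, M, N, P, R, S, T}.

Yes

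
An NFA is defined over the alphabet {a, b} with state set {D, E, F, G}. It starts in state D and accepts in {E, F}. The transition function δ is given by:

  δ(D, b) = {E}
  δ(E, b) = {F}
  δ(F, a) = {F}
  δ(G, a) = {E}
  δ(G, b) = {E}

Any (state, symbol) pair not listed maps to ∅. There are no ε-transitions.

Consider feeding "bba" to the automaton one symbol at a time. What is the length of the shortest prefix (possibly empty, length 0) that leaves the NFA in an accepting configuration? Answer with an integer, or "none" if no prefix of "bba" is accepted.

1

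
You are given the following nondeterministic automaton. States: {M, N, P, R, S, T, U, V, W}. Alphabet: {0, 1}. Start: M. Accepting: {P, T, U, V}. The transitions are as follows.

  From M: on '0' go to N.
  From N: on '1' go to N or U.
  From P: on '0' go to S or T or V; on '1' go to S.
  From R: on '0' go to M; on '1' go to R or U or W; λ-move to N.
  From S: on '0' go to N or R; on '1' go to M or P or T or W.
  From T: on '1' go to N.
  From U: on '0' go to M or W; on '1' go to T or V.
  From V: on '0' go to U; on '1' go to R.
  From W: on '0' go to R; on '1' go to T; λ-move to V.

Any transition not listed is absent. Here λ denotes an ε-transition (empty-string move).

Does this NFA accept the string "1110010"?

Start in {M}.
Read '1': {M} → ∅.
The set is empty and remains empty for the remaining 6 symbols.
The final set ∅ contains no accepting state.

No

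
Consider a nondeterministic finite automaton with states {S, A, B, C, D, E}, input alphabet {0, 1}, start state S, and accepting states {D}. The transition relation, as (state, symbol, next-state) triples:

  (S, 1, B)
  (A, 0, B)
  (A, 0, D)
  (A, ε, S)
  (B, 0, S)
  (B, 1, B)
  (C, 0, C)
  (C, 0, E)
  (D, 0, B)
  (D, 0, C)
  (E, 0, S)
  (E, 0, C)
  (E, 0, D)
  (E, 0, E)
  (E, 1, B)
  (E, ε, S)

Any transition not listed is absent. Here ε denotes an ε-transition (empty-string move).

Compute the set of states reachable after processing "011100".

∅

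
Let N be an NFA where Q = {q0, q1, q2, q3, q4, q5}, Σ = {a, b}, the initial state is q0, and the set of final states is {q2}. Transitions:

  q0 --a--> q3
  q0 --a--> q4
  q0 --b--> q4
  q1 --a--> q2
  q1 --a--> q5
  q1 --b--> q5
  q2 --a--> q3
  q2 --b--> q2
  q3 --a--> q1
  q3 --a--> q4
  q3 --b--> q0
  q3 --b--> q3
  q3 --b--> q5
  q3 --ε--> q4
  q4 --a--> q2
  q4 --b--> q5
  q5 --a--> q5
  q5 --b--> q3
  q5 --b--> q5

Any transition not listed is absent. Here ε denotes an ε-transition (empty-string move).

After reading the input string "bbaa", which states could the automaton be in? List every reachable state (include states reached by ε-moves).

{q5}

Start in {q0}.
Read 'b': q0→{q4}; now {q4}.
Read 'b': q4→{q5}; now {q5}.
Read 'a': q5→{q5}; now {q5}.
Read 'a': q5→{q5}; now {q5}.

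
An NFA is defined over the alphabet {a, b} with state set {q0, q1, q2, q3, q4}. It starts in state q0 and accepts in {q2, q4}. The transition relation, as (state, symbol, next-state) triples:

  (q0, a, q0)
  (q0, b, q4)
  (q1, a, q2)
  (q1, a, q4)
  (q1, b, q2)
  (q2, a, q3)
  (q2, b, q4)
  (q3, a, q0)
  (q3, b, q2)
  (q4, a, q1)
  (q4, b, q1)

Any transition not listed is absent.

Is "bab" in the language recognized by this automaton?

Yes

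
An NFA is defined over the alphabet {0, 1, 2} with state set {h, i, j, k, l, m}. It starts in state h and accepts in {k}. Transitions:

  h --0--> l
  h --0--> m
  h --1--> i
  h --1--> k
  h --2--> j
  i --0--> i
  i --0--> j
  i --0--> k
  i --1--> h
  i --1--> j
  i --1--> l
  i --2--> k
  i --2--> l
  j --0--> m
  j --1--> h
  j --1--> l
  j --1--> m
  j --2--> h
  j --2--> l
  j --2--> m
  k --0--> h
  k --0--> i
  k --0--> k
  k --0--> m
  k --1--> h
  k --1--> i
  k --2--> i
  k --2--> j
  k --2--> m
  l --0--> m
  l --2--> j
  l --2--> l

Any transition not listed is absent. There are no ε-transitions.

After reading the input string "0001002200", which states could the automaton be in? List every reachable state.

Start in {h}.
Read '0': {h} → {l, m}.
Read '0': {l, m} → {m}.
Read '0': {m} → ∅.
The set is empty and remains empty for the remaining 7 symbols.

∅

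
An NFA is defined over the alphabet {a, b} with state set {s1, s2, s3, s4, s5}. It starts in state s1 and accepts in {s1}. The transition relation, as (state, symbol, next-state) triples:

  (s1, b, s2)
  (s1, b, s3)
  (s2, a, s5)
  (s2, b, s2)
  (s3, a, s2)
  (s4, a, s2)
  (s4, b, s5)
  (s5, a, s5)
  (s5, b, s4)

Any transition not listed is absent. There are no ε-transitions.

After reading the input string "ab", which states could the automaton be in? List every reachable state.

∅

Start in {s1}.
Read 'a': {s1} → ∅.
The set is empty and remains empty for the remaining 1 symbol.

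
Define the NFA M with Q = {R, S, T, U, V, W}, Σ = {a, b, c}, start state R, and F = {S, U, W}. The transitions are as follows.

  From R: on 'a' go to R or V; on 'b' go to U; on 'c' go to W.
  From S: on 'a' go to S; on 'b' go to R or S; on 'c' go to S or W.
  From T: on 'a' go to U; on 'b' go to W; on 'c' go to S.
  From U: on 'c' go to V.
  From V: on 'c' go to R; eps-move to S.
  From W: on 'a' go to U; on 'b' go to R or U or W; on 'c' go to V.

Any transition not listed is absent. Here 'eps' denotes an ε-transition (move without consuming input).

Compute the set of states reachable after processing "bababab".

Start in {R}.
Read 'b': R→{U}; now {U}.
Read 'a': U→∅; now ∅.
The set is empty and remains empty for the remaining 5 symbols.

∅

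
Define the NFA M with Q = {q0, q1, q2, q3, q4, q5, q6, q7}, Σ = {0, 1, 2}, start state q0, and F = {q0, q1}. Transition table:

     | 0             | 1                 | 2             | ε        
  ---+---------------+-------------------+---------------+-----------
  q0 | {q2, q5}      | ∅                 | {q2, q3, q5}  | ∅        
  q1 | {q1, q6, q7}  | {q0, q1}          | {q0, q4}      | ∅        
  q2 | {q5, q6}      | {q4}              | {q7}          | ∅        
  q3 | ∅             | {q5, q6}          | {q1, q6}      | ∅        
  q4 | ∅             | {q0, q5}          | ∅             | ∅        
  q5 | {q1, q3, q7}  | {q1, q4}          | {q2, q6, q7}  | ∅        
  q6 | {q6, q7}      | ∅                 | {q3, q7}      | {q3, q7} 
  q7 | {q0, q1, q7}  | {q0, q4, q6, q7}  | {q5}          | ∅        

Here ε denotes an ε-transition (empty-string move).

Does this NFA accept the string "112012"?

Start in {q0}.
Read '1': {q0} → ∅.
The set is empty and remains empty for the remaining 5 symbols.
The final set ∅ contains no accepting state.

No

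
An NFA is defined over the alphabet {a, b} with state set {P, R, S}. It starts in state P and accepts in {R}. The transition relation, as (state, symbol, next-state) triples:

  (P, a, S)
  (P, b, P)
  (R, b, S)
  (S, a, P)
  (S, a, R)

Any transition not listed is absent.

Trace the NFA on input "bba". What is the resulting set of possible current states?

Start in {P}.
Read 'b': {P} → {P}.
Read 'b': {P} → {P}.
Read 'a': {P} → {S}.

{S}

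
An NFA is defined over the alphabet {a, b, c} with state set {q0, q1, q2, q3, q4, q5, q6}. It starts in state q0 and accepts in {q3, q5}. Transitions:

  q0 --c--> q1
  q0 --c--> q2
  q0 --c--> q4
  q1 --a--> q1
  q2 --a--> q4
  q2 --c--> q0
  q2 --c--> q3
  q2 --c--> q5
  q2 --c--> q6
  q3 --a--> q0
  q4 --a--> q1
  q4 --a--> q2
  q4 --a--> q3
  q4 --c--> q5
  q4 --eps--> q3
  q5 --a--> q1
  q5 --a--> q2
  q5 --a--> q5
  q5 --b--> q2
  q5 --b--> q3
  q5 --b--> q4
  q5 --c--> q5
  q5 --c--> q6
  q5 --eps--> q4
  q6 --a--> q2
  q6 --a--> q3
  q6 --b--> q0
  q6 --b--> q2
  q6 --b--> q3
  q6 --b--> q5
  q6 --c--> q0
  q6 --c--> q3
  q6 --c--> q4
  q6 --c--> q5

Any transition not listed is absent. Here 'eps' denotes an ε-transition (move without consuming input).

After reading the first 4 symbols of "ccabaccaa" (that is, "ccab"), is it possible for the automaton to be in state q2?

Yes

Start in {q0}.
Read 'c': q0→{q1, q2, q4}; union {q1, q2, q4}; ε-closure = {q1, q2, q3, q4}.
Read 'c': q1→∅, q2→{q0, q3, q5, q6}, q3→∅, q4→{q5}; union {q0, q3, q5, q6}; ε-closure = {q0, q3, q4, q5, q6}.
Read 'a': q0→∅, q3→{q0}, q4→{q1, q2, q3}, q5→{q1, q2, q5}, q6→{q2, q3}; union {q0, q1, q2, q3, q5}; ε-closure = {q0, q1, q2, q3, q4, q5}.
Read 'b': q0→∅, q1→∅, q2→∅, q3→∅, q4→∅, q5→{q2, q3, q4}; now {q2, q3, q4}.
State q2 is in {q2, q3, q4}.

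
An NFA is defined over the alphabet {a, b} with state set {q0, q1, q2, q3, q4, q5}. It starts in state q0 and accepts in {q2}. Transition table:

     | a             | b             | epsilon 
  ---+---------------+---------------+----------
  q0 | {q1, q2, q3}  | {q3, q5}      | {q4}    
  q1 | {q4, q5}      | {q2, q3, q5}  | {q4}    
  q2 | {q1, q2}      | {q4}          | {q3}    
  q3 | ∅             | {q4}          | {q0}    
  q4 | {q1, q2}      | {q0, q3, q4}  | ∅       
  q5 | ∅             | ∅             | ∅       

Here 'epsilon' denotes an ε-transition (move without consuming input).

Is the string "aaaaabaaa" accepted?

Start: ε-closure({q0}) = {q0, q4}.
Read 'a': {q0, q4} → {q0, q1, q2, q3, q4}.
Read 'a': {q0, q1, q2, q3, q4} → {q0, q1, q2, q3, q4, q5}.
Read 'a': {q0, q1, q2, q3, q4, q5} → {q0, q1, q2, q3, q4, q5}.
Read 'a': {q0, q1, q2, q3, q4, q5} → {q0, q1, q2, q3, q4, q5}.
Read 'a': {q0, q1, q2, q3, q4, q5} → {q0, q1, q2, q3, q4, q5}.
Read 'b': {q0, q1, q2, q3, q4, q5} → {q0, q2, q3, q4, q5}.
Read 'a': {q0, q2, q3, q4, q5} → {q0, q1, q2, q3, q4}.
Read 'a': {q0, q1, q2, q3, q4} → {q0, q1, q2, q3, q4, q5}.
Read 'a': {q0, q1, q2, q3, q4, q5} → {q0, q1, q2, q3, q4, q5}.
The final set {q0, q1, q2, q3, q4, q5} contains the accepting state q2.

Yes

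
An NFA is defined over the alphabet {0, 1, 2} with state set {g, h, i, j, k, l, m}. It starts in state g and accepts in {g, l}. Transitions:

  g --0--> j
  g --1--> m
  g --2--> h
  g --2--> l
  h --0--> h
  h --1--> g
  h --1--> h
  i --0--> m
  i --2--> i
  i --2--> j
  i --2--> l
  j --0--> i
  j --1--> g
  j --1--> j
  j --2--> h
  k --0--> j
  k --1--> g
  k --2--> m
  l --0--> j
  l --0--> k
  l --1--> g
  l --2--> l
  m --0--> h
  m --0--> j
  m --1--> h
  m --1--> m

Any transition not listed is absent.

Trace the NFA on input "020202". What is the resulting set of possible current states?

Start in {g}.
Read '0': g→{j}; now {j}.
Read '2': j→{h}; now {h}.
Read '0': h→{h}; now {h}.
Read '2': h→∅; now ∅.
The set is empty and remains empty for the remaining 2 symbols.

∅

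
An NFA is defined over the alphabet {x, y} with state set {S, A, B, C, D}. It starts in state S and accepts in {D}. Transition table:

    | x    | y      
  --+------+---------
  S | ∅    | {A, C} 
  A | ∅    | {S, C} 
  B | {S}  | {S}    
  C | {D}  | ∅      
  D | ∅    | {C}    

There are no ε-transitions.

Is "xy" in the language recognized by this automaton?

Start in {S}.
Read 'x': {S} → ∅.
The set is empty and remains empty for the remaining 1 symbol.
The final set ∅ contains no accepting state.

No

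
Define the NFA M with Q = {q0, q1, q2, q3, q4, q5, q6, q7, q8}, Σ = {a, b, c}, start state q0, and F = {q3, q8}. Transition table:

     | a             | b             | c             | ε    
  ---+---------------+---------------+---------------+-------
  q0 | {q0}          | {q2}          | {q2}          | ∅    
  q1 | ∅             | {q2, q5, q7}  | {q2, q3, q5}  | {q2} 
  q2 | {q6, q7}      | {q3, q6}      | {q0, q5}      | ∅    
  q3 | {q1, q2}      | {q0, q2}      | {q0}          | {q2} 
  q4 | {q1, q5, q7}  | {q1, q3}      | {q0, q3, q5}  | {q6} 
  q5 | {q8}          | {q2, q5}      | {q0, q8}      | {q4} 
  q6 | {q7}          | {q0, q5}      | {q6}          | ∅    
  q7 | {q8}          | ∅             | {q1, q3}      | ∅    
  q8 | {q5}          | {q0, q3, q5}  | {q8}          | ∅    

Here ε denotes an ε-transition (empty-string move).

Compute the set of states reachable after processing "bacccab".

{q0, q1, q2, q3, q4, q5, q6, q7}

Start in {q0}.
Read 'b': q0→{q2}; now {q2}.
Read 'a': q2→{q6, q7}; now {q6, q7}.
Read 'c': q6→{q6}, q7→{q1, q3}; union {q1, q3, q6}; ε-closure = {q1, q2, q3, q6}.
Read 'c': q1→{q2, q3, q5}, q2→{q0, q5}, q3→{q0}, q6→{q6}; union {q0, q2, q3, q5, q6}; ε-closure = {q0, q2, q3, q4, q5, q6}.
Read 'c': q0→{q2}, q2→{q0, q5}, q3→{q0}, q4→{q0, q3, q5}, q5→{q0, q8}, q6→{q6}; union {q0, q2, q3, q5, q6, q8}; ε-closure = {q0, q2, q3, q4, q5, q6, q8}.
Read 'a': q0→{q0}, q2→{q6, q7}, q3→{q1, q2}, q4→{q1, q5, q7}, q5→{q8}, q6→{q7}, q8→{q5}; union {q0, q1, q2, q5, q6, q7, q8}; ε-closure = {q0, q1, q2, q4, q5, q6, q7, q8}.
Read 'b': q0→{q2}, q1→{q2, q5, q7}, q2→{q3, q6}, q4→{q1, q3}, q5→{q2, q5}, q6→{q0, q5}, q7→∅, q8→{q0, q3, q5}; union {q0, q1, q2, q3, q5, q6, q7}; ε-closure = {q0, q1, q2, q3, q4, q5, q6, q7}.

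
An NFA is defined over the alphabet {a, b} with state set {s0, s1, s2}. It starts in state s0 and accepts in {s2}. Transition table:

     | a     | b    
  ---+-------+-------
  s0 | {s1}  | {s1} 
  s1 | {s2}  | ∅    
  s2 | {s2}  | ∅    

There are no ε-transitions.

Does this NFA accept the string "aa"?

Yes

Start in {s0}.
Read 'a': s0→{s1}; now {s1}.
Read 'a': s1→{s2}; now {s2}.
The final set {s2} contains the accepting state s2.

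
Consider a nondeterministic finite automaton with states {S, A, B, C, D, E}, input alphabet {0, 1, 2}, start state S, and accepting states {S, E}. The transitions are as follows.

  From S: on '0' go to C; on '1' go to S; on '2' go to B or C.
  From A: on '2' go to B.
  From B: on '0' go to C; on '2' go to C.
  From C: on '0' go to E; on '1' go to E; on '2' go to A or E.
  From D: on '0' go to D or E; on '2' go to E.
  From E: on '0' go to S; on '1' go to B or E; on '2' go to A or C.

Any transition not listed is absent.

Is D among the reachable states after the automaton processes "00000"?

No

Start in {S}.
Read '0': S→{C}; now {C}.
Read '0': C→{E}; now {E}.
Read '0': E→{S}; now {S}.
Read '0': S→{C}; now {C}.
Read '0': C→{E}; now {E}.
State D is not in {E}.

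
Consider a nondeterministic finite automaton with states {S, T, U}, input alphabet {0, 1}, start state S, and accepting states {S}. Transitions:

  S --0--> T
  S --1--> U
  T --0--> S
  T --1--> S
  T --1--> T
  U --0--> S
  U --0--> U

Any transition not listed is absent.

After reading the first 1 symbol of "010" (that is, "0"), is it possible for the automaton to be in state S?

No

Start in {S}.
Read '0': S→{T}; now {T}.
State S is not in {T}.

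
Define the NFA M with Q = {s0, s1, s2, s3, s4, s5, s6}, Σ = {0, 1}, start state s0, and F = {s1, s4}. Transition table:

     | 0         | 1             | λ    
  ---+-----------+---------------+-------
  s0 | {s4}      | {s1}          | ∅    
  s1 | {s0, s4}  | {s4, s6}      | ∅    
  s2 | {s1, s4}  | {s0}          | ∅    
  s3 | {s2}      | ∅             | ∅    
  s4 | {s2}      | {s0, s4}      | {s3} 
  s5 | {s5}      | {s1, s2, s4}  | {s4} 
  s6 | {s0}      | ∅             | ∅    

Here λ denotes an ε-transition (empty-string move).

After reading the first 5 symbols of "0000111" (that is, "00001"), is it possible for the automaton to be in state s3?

Start in {s0}.
Read '0': {s0} → {s3, s4}.
Read '0': {s3, s4} → {s2}.
Read '0': {s2} → {s1, s3, s4}.
Read '0': {s1, s3, s4} → {s0, s2, s3, s4}.
Read '1': {s0, s2, s3, s4} → {s0, s1, s3, s4}.
State s3 is in {s0, s1, s3, s4}.

Yes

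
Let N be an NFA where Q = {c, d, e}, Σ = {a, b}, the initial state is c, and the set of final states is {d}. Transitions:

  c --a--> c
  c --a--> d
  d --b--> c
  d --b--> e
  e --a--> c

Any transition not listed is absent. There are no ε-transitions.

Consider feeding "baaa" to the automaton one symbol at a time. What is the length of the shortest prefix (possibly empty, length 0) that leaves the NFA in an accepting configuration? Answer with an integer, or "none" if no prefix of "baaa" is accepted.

Start in {c}.
Read 'b': c→∅; now ∅.
The set is empty and remains empty for the remaining 3 symbols.
No reachable set along the way intersects F.

none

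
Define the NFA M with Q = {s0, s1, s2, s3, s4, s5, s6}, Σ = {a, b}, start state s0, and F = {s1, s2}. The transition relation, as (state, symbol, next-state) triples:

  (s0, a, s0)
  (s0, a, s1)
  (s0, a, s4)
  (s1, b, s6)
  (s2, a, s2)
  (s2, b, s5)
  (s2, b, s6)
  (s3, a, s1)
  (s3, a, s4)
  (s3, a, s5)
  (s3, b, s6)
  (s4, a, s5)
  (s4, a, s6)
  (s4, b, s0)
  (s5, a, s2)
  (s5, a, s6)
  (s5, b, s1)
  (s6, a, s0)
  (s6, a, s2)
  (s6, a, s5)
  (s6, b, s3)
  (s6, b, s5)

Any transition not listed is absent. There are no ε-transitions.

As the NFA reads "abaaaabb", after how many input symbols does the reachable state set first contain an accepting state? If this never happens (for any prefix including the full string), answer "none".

1

Start in {s0}.
Read 'a': {s0} → {s0, s1, s4}.
None of the earlier sets intersect F, but {s0, s1, s4} does.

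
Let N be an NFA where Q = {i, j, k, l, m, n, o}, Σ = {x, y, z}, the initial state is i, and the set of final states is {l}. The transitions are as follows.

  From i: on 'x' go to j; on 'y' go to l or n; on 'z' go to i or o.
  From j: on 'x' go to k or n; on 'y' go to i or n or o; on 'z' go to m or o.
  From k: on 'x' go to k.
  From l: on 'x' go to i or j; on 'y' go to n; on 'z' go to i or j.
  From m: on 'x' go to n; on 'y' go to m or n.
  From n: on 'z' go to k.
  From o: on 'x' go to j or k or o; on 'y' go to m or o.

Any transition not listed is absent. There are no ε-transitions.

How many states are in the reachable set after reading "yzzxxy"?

Start in {i}.
Read 'y': {i} → {l, n}.
Read 'z': {l, n} → {i, j, k}.
Read 'z': {i, j, k} → {i, m, o}.
Read 'x': {i, m, o} → {j, k, n, o}.
Read 'x': {j, k, n, o} → {j, k, n, o}.
Read 'y': {j, k, n, o} → {i, m, n, o}.
That set has 4 states.

4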